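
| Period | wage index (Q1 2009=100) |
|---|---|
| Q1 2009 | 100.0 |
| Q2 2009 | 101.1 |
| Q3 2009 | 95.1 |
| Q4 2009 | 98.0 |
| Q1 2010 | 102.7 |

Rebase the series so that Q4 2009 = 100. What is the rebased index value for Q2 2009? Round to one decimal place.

103.2

Rebased(Q2 2009) = 101.1 / 98.0 × 100 = 103.1633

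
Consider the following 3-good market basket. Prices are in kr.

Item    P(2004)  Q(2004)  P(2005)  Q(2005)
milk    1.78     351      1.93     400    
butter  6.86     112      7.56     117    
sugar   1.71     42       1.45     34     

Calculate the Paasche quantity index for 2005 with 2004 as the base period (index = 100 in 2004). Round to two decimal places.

107.62

Paasche quantity index uses current-period prices as weights.
ΣP(2005)·Q(2005) = 1.93×400 + 7.56×117 + 1.45×34 = 772 + 884.52 + 49.3 = 1705.82
ΣP(2005)·Q(2004) = 1.93×351 + 7.56×112 + 1.45×42 = 677.43 + 846.72 + 60.9 = 1585.05
Index = 1705.82 / 1585.05 × 100 = 107.6193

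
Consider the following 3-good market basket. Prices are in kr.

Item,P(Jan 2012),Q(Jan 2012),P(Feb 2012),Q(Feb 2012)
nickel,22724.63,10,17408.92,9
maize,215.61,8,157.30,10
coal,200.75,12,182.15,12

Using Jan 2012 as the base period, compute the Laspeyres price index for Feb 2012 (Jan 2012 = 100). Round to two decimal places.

Laspeyres price index uses base-period quantities as weights.
ΣP(Feb 2012)·Q(Jan 2012) = 17408.92×10 + 157.30×8 + 182.15×12 = 174089.2 + 1258.4 + 2185.8 = 177533.4
ΣP(Jan 2012)·Q(Jan 2012) = 22724.63×10 + 215.61×8 + 200.75×12 = 227246.3 + 1724.88 + 2409 = 231380.18
Index = 177533.4 / 231380.18 × 100 = 76.7280

76.73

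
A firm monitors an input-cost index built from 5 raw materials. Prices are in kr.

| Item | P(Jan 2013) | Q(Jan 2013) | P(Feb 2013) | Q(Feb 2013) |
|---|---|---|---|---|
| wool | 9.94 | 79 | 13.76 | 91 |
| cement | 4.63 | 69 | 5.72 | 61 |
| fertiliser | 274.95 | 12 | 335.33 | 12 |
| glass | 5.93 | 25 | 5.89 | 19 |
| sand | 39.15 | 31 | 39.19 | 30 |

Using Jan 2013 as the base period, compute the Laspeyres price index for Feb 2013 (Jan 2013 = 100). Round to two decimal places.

119.11

Laspeyres price index uses base-period quantities as weights.
ΣP(Feb 2013)·Q(Jan 2013) = 13.76×79 + 5.72×69 + 335.33×12 + 5.89×25 + 39.19×31 = 1087.04 + 394.68 + 4023.96 + 147.25 + 1214.89 = 6867.82
ΣP(Jan 2013)·Q(Jan 2013) = 9.94×79 + 4.63×69 + 274.95×12 + 5.93×25 + 39.15×31 = 785.26 + 319.47 + 3299.4 + 148.25 + 1213.65 = 5766.03
Index = 6867.82 / 5766.03 × 100 = 119.1083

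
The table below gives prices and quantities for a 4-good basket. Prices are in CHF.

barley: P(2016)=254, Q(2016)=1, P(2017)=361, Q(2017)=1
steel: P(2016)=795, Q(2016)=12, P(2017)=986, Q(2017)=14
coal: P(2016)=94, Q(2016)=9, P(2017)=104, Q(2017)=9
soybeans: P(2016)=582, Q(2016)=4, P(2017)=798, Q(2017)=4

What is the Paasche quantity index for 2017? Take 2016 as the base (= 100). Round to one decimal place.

112.1

Paasche quantity index uses current-period prices as weights.
ΣP(2017)·Q(2017) = 361×1 + 986×14 + 104×9 + 798×4 = 361 + 13804 + 936 + 3192 = 18293
ΣP(2017)·Q(2016) = 361×1 + 986×12 + 104×9 + 798×4 = 361 + 11832 + 936 + 3192 = 16321
Index = 18293 / 16321 × 100 = 112.0826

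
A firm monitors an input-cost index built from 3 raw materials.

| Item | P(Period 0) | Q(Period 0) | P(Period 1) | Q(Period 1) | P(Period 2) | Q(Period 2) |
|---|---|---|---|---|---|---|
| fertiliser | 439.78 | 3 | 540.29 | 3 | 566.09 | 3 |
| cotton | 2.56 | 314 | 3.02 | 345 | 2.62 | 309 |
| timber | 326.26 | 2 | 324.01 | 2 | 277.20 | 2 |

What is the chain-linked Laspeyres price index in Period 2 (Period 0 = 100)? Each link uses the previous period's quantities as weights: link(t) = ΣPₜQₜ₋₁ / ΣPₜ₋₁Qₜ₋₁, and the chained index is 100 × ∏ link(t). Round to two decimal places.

Link Period 0→Period 1:
ΣP(Period 1)Q(Period 0) = 540.29×3 + 3.02×314 + 324.01×2 = 1620.87 + 948.28 + 648.02 = 3217.17
ΣP(Period 0)Q(Period 0) = 439.78×3 + 2.56×314 + 326.26×2 = 1319.34 + 803.84 + 652.52 = 2775.7
link = 3217.17/2775.7 = 1.159048
Link Period 1→Period 2:
ΣP(Period 2)Q(Period 1) = 566.09×3 + 2.62×345 + 277.20×2 = 1698.27 + 903.9 + 554.4 = 3156.57
ΣP(Period 1)Q(Period 1) = 540.29×3 + 3.02×345 + 324.01×2 = 1620.87 + 1041.9 + 648.02 = 3310.79
link = 3156.57/3310.79 = 0.953419
Chained index = 100 × 1.159048 × 0.953419 = 110.5059

110.51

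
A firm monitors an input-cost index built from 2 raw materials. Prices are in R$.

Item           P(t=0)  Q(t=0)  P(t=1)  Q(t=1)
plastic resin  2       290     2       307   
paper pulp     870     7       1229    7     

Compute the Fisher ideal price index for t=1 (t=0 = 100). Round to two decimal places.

137.58

Laspeyres component (base-period weights):
ΣP(t=1)Q(t=0) = 2×290 + 1229×7 = 580 + 8603 = 9183
ΣP(t=0)Q(t=0) = 2×290 + 870×7 = 580 + 6090 = 6670
L = 9183 / 6670 × 100 = 137.6762
Paasche component (current-period weights):
ΣP(t=1)Q(t=1) = 2×307 + 1229×7 = 614 + 8603 = 9217
ΣP(t=0)Q(t=1) = 2×307 + 870×7 = 614 + 6090 = 6704
P = 9217 / 6704 × 100 = 137.4851
Fisher = √(L × P) = √(137.6762 × 137.4851) = 137.5806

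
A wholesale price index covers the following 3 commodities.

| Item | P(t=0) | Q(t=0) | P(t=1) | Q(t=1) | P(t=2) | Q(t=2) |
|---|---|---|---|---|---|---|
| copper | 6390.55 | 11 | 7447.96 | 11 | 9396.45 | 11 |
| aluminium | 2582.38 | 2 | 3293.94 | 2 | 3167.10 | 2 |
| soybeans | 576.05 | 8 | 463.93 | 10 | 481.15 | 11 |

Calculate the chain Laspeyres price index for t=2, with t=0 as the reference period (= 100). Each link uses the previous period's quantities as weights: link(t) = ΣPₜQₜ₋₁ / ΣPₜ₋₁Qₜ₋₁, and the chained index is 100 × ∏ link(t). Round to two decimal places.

Link t=0→t=1:
ΣP(t=1)Q(t=0) = 7447.96×11 + 3293.94×2 + 463.93×8 = 81927.56 + 6587.88 + 3711.44 = 92226.88
ΣP(t=0)Q(t=0) = 6390.55×11 + 2582.38×2 + 576.05×8 = 70296.05 + 5164.76 + 4608.4 = 80069.21
link = 92226.88/80069.21 = 1.151840
Link t=1→t=2:
ΣP(t=2)Q(t=1) = 9396.45×11 + 3167.10×2 + 481.15×10 = 103360.95 + 6334.2 + 4811.5 = 114506.65
ΣP(t=1)Q(t=1) = 7447.96×11 + 3293.94×2 + 463.93×10 = 81927.56 + 6587.88 + 4639.3 = 93154.74
link = 114506.65/93154.74 = 1.229209
Chained index = 100 × 1.151840 × 1.229209 = 141.5852

141.59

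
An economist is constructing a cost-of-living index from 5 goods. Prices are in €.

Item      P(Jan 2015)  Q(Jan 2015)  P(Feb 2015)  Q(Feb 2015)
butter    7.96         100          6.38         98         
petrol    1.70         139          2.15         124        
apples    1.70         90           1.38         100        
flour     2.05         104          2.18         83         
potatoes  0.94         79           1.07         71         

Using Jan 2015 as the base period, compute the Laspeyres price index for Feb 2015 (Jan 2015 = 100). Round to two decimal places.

Laspeyres price index uses base-period quantities as weights.
ΣP(Feb 2015)·Q(Jan 2015) = 6.38×100 + 2.15×139 + 1.38×90 + 2.18×104 + 1.07×79 = 638 + 298.85 + 124.2 + 226.72 + 84.53 = 1372.3
ΣP(Jan 2015)·Q(Jan 2015) = 7.96×100 + 1.70×139 + 1.70×90 + 2.05×104 + 0.94×79 = 796 + 236.3 + 153 + 213.2 + 74.26 = 1472.76
Index = 1372.3 / 1472.76 × 100 = 93.1788

93.18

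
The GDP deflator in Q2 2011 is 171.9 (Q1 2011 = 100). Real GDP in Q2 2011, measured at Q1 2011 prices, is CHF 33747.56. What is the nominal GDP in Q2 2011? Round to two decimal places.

Nominal = Real × (Index/100) = 33747.56 × (171.9/100)
        = 33747.56 × 1.719 = 58012.0556

58012.06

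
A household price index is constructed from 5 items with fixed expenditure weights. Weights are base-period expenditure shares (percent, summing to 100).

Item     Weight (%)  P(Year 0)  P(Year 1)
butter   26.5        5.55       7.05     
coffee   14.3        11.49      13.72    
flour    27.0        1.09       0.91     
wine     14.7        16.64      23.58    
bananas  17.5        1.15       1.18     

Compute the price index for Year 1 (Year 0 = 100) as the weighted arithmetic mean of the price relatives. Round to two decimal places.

butter: 26.5 × (7.05/5.55) = 26.5 × 1.270270 = 33.6622
coffee: 14.3 × (13.72/11.49) = 14.3 × 1.194082 = 17.0754
flour: 27.0 × (0.91/1.09) = 27.0 × 0.834862 = 22.5413
wine: 14.7 × (23.58/16.64) = 14.7 × 1.417067 = 20.8309
bananas: 17.5 × (1.18/1.15) = 17.5 × 1.026087 = 17.9565
Index = Σ wᵢ·(p₁ᵢ/p₀ᵢ) = 33.6622 + 17.0754 + 22.5413 + 20.8309 + 17.9565 = 112.0662

112.07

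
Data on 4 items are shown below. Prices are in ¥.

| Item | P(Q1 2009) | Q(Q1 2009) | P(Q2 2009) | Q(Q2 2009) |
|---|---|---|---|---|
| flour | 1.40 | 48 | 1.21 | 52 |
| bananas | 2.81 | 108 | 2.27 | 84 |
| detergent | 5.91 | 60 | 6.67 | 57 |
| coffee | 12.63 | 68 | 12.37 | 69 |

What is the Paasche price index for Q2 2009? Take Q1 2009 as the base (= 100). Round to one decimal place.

Paasche price index uses current-period quantities as weights.
ΣP(Q2 2009)·Q(Q2 2009) = 1.21×52 + 2.27×84 + 6.67×57 + 12.37×69 = 62.92 + 190.68 + 380.19 + 853.53 = 1487.32
ΣP(Q1 2009)·Q(Q2 2009) = 1.40×52 + 2.81×84 + 5.91×57 + 12.63×69 = 72.8 + 236.04 + 336.87 + 871.47 = 1517.18
Index = 1487.32 / 1517.18 × 100 = 98.0319

98.0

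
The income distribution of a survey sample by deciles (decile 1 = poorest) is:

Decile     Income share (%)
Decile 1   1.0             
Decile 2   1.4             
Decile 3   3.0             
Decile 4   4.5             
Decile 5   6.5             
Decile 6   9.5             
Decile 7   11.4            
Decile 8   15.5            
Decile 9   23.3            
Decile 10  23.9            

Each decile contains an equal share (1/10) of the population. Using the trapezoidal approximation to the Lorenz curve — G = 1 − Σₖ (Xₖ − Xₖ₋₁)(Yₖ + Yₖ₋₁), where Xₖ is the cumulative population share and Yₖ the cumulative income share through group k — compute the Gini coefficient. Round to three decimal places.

0.446

Cumulative income shares Yₖ: 0.0100, 0.0240, 0.0540, 0.0990, 0.1640, 0.2590, 0.3730, 0.5280, 0.7610, 1.0000
Σ (Xₖ−Xₖ₋₁)(Yₖ+Yₖ₋₁) = (1/10)(0.0100+0.0000) + (1/10)(0.0240+0.0100) + (1/10)(0.0540+0.0240) + (1/10)(0.0990+0.0540) + (1/10)(0.1640+0.0990) + (1/10)(0.2590+0.1640) + (1/10)(0.3730+0.2590) + (1/10)(0.5280+0.3730) + (1/10)(0.7610+0.5280) + (1/10)(1.0000+0.7610)
  = 0.0010 + 0.0034 + 0.0078 + 0.0153 + 0.0263 + 0.0423 + 0.0632 + 0.0901 + 0.1289 + 0.1761 = 0.5544
G = 1 − 0.5544 = 0.4456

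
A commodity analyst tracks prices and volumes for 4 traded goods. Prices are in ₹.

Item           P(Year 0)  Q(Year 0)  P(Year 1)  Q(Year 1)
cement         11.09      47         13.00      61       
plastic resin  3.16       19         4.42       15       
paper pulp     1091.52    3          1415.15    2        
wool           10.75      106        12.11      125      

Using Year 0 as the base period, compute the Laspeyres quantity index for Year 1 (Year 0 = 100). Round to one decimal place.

Laspeyres quantity index uses base-period prices as weights.
ΣP(Year 0)·Q(Year 1) = 11.09×61 + 3.16×15 + 1091.52×2 + 10.75×125 = 676.49 + 47.4 + 2183.04 + 1343.75 = 4250.68
ΣP(Year 0)·Q(Year 0) = 11.09×47 + 3.16×19 + 1091.52×3 + 10.75×106 = 521.23 + 60.04 + 3274.56 + 1139.5 = 4995.33
Index = 4250.68 / 4995.33 × 100 = 85.0931

85.1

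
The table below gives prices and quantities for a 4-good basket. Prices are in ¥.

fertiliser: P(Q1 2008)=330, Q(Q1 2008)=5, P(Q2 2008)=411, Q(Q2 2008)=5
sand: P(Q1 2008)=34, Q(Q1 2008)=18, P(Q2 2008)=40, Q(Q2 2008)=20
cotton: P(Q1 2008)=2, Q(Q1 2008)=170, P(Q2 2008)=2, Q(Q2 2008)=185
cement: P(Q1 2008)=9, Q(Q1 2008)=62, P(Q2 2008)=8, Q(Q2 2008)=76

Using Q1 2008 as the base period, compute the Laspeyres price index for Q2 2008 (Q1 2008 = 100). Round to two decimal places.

Laspeyres price index uses base-period quantities as weights.
ΣP(Q2 2008)·Q(Q1 2008) = 411×5 + 40×18 + 2×170 + 8×62 = 2055 + 720 + 340 + 496 = 3611
ΣP(Q1 2008)·Q(Q1 2008) = 330×5 + 34×18 + 2×170 + 9×62 = 1650 + 612 + 340 + 558 = 3160
Index = 3611 / 3160 × 100 = 114.2722

114.27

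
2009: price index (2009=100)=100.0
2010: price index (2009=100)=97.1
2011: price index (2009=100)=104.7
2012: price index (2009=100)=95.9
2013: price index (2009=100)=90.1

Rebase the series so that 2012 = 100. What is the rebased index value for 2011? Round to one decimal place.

Rebased(2011) = 104.7 / 95.9 × 100 = 109.1762

109.2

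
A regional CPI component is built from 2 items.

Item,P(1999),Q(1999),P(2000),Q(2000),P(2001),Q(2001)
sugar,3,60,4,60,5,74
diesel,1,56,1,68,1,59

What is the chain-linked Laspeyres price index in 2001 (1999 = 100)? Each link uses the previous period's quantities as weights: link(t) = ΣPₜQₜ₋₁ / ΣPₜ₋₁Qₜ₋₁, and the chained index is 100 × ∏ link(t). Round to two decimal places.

149.86

Link 1999→2000:
ΣP(2000)Q(1999) = 4×60 + 1×56 = 240 + 56 = 296
ΣP(1999)Q(1999) = 3×60 + 1×56 = 180 + 56 = 236
link = 296/236 = 1.254237
Link 2000→2001:
ΣP(2001)Q(2000) = 5×60 + 1×68 = 300 + 68 = 368
ΣP(2000)Q(2000) = 4×60 + 1×68 = 240 + 68 = 308
link = 368/308 = 1.194805
Chained index = 100 × 1.254237 × 1.194805 = 149.8569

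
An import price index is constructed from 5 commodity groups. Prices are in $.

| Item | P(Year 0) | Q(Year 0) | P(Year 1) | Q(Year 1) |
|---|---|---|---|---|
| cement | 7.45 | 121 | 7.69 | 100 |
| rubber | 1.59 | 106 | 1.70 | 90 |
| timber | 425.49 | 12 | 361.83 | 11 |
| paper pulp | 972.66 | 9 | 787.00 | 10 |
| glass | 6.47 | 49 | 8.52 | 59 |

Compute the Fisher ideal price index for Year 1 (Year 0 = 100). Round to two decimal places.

Laspeyres component (base-period weights):
ΣP(Year 1)Q(Year 0) = 7.69×121 + 1.70×106 + 361.83×12 + 787.00×9 + 8.52×49 = 930.49 + 180.2 + 4341.96 + 7083 + 417.48 = 12953.13
ΣP(Year 0)Q(Year 0) = 7.45×121 + 1.59×106 + 425.49×12 + 972.66×9 + 6.47×49 = 901.45 + 168.54 + 5105.88 + 8753.94 + 317.03 = 15246.84
L = 12953.13 / 15246.84 × 100 = 84.9562
Paasche component (current-period weights):
ΣP(Year 1)Q(Year 1) = 7.69×100 + 1.70×90 + 361.83×11 + 787.00×10 + 8.52×59 = 769 + 153 + 3980.13 + 7870 + 502.68 = 13274.81
ΣP(Year 0)Q(Year 1) = 7.45×100 + 1.59×90 + 425.49×11 + 972.66×10 + 6.47×59 = 745 + 143.1 + 4680.39 + 9726.6 + 381.73 = 15676.82
P = 13274.81 / 15676.82 × 100 = 84.6780
Fisher = √(L × P) = √(84.9562 × 84.6780) = 84.8169

84.82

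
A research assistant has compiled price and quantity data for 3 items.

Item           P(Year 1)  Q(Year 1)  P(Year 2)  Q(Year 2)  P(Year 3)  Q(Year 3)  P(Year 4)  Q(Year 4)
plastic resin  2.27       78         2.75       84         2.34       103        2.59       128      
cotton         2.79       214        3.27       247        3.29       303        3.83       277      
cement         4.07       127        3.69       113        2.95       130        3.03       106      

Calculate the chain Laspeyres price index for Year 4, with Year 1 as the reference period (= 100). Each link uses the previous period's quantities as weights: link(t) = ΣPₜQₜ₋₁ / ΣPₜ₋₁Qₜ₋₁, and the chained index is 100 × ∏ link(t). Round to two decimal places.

Link Year 1→Year 2:
ΣP(Year 2)Q(Year 1) = 2.75×78 + 3.27×214 + 3.69×127 = 214.5 + 699.78 + 468.63 = 1382.91
ΣP(Year 1)Q(Year 1) = 2.27×78 + 2.79×214 + 4.07×127 = 177.06 + 597.06 + 516.89 = 1291.01
link = 1382.91/1291.01 = 1.071185
Link Year 2→Year 3:
ΣP(Year 3)Q(Year 2) = 2.34×84 + 3.29×247 + 2.95×113 = 196.56 + 812.63 + 333.35 = 1342.54
ΣP(Year 2)Q(Year 2) = 2.75×84 + 3.27×247 + 3.69×113 = 231 + 807.69 + 416.97 = 1455.66
link = 1342.54/1455.66 = 0.922290
Link Year 3→Year 4:
ΣP(Year 4)Q(Year 3) = 2.59×103 + 3.83×303 + 3.03×130 = 266.77 + 1160.49 + 393.9 = 1821.16
ΣP(Year 3)Q(Year 3) = 2.34×103 + 3.29×303 + 2.95×130 = 241.02 + 996.87 + 383.5 = 1621.39
link = 1821.16/1621.39 = 1.123209
Chained index = 100 × 1.071185 × 0.922290 × 1.123209 = 110.9666

110.97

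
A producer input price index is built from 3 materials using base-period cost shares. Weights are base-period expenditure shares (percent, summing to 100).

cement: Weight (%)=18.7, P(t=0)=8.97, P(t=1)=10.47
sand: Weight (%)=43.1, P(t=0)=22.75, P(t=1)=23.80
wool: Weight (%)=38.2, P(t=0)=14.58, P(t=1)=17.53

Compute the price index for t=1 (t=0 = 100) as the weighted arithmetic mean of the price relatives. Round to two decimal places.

cement: 18.7 × (10.47/8.97) = 18.7 × 1.167224 = 21.8271
sand: 43.1 × (23.80/22.75) = 43.1 × 1.046154 = 45.0892
wool: 38.2 × (17.53/14.58) = 38.2 × 1.202332 = 45.9291
Index = Σ wᵢ·(p₁ᵢ/p₀ᵢ) = 21.8271 + 45.0892 + 45.9291 = 112.8454

112.85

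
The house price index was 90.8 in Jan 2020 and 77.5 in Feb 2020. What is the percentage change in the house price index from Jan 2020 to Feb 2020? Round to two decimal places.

Change = (77.5 − 90.8) / 90.8 × 100
       = -13.3 / 90.8 × 100 = -14.6476%

-14.65%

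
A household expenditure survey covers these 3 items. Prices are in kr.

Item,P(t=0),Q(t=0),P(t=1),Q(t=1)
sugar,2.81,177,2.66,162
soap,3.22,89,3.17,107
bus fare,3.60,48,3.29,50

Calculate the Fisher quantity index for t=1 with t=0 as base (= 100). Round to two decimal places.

Laspeyres component (base-period weights):
ΣP(t=0)Q(t=1) = 2.81×162 + 3.22×107 + 3.60×50 = 455.22 + 344.54 + 180 = 979.76
ΣP(t=0)Q(t=0) = 2.81×177 + 3.22×89 + 3.60×48 = 497.37 + 286.58 + 172.8 = 956.75
L = 979.76 / 956.75 × 100 = 102.4050
Paasche component (current-period weights):
ΣP(t=1)Q(t=1) = 2.66×162 + 3.17×107 + 3.29×50 = 430.92 + 339.19 + 164.5 = 934.61
ΣP(t=1)Q(t=0) = 2.66×177 + 3.17×89 + 3.29×48 = 470.82 + 282.13 + 157.92 = 910.87
P = 934.61 / 910.87 × 100 = 102.6063
Fisher = √(L × P) = √(102.4050 × 102.6063) = 102.5056

102.51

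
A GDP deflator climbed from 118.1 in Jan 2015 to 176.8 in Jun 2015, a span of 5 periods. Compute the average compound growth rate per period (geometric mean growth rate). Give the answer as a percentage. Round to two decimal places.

8.40%

Growth factor = (176.8/118.1)^(1/5) = (1.497036)^(1/5) = 1.084043
Growth rate = 1.084043 − 1 = 0.084043 = 8.4043%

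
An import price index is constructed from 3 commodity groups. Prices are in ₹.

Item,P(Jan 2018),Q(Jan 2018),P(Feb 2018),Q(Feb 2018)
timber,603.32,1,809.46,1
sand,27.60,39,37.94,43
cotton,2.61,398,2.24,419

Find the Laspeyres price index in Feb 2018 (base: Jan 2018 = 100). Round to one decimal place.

117.0

Laspeyres price index uses base-period quantities as weights.
ΣP(Feb 2018)·Q(Jan 2018) = 809.46×1 + 37.94×39 + 2.24×398 = 809.46 + 1479.66 + 891.52 = 3180.64
ΣP(Jan 2018)·Q(Jan 2018) = 603.32×1 + 27.60×39 + 2.61×398 = 603.32 + 1076.4 + 1038.78 = 2718.5
Index = 3180.64 / 2718.5 × 100 = 116.9998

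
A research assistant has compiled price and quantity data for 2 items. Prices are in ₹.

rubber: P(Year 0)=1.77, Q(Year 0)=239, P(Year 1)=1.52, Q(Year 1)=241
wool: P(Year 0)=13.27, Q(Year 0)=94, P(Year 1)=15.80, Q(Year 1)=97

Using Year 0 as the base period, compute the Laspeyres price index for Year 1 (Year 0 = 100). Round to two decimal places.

110.66

Laspeyres price index uses base-period quantities as weights.
ΣP(Year 1)·Q(Year 0) = 1.52×239 + 15.80×94 = 363.28 + 1485.2 = 1848.48
ΣP(Year 0)·Q(Year 0) = 1.77×239 + 13.27×94 = 423.03 + 1247.38 = 1670.41
Index = 1848.48 / 1670.41 × 100 = 110.6603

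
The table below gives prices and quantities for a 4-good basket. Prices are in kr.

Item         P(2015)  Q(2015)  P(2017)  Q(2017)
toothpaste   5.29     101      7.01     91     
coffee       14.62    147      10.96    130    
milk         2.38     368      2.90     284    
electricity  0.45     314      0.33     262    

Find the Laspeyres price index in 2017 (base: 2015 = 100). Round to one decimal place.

94.3

Laspeyres price index uses base-period quantities as weights.
ΣP(2017)·Q(2015) = 7.01×101 + 10.96×147 + 2.90×368 + 0.33×314 = 708.01 + 1611.12 + 1067.2 + 103.62 = 3489.95
ΣP(2015)·Q(2015) = 5.29×101 + 14.62×147 + 2.38×368 + 0.45×314 = 534.29 + 2149.14 + 875.84 + 141.3 = 3700.57
Index = 3489.95 / 3700.57 × 100 = 94.3084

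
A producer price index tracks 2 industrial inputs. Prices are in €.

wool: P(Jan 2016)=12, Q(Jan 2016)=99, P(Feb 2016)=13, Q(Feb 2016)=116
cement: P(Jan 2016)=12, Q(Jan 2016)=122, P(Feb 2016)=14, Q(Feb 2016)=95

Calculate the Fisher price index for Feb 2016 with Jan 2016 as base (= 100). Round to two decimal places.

112.51

Laspeyres component (base-period weights):
ΣP(Feb 2016)Q(Jan 2016) = 13×99 + 14×122 = 1287 + 1708 = 2995
ΣP(Jan 2016)Q(Jan 2016) = 12×99 + 12×122 = 1188 + 1464 = 2652
L = 2995 / 2652 × 100 = 112.9336
Paasche component (current-period weights):
ΣP(Feb 2016)Q(Feb 2016) = 13×116 + 14×95 = 1508 + 1330 = 2838
ΣP(Jan 2016)Q(Feb 2016) = 12×116 + 12×95 = 1392 + 1140 = 2532
P = 2838 / 2532 × 100 = 112.0853
Fisher = √(L × P) = √(112.9336 × 112.0853) = 112.5087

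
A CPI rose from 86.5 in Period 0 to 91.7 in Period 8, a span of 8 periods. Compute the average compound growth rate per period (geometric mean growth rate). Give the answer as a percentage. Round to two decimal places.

0.73%

Growth factor = (91.7/86.5)^(1/8) = (1.060116)^(1/8) = 1.007324
Growth rate = 1.007324 − 1 = 0.007324 = 0.7324%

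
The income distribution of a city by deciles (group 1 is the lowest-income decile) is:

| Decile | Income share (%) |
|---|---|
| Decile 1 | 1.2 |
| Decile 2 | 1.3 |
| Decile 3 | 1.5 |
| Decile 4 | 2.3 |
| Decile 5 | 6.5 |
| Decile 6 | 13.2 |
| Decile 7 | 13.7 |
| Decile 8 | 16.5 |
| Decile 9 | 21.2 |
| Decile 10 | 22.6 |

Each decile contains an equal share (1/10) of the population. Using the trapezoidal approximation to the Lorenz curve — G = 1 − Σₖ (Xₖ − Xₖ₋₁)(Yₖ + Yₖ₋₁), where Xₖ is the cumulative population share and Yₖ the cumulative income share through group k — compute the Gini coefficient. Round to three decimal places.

Cumulative income shares Yₖ: 0.0120, 0.0250, 0.0400, 0.0630, 0.1280, 0.2600, 0.3970, 0.5620, 0.7740, 1.0000
Σ (Xₖ−Xₖ₋₁)(Yₖ+Yₖ₋₁) = (1/10)(0.0120+0.0000) + (1/10)(0.0250+0.0120) + (1/10)(0.0400+0.0250) + (1/10)(0.0630+0.0400) + (1/10)(0.1280+0.0630) + (1/10)(0.2600+0.1280) + (1/10)(0.3970+0.2600) + (1/10)(0.5620+0.3970) + (1/10)(0.7740+0.5620) + (1/10)(1.0000+0.7740)
  = 0.0012 + 0.0037 + 0.0065 + 0.0103 + 0.0191 + 0.0388 + 0.0657 + 0.0959 + 0.1336 + 0.1774 = 0.5522
G = 1 − 0.5522 = 0.4478

0.448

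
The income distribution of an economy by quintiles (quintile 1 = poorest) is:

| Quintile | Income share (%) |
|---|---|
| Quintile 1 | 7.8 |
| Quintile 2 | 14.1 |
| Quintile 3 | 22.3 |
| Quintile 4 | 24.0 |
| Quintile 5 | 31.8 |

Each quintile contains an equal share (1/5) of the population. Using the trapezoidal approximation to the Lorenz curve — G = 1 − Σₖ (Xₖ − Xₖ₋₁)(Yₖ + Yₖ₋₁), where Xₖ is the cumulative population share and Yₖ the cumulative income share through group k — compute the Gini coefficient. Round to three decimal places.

Cumulative income shares Yₖ: 0.0780, 0.2190, 0.4420, 0.6820, 1.0000
Σ (Xₖ−Xₖ₋₁)(Yₖ+Yₖ₋₁) = (1/5)(0.0780+0.0000) + (1/5)(0.2190+0.0780) + (1/5)(0.4420+0.2190) + (1/5)(0.6820+0.4420) + (1/5)(1.0000+0.6820)
  = 0.0156 + 0.0594 + 0.1322 + 0.2248 + 0.3364 = 0.7684
G = 1 − 0.7684 = 0.2316

0.232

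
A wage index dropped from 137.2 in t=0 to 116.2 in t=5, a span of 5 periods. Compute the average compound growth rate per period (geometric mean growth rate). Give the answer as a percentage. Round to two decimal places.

Growth factor = (116.2/137.2)^(1/5) = (0.846939)^(1/5) = 0.967321
Growth rate = 0.967321 − 1 = -0.032679 = -3.2679%

-3.27%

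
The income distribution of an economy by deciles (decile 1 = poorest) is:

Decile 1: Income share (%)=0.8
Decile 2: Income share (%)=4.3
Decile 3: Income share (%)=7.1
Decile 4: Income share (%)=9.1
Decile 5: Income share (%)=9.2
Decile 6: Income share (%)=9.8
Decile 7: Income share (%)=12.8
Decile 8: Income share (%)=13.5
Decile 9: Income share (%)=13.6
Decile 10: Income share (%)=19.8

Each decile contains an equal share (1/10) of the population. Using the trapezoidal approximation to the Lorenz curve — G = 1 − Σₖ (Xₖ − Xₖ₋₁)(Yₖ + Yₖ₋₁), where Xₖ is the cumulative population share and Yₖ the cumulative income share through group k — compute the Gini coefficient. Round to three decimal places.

0.280

Cumulative income shares Yₖ: 0.0080, 0.0510, 0.1220, 0.2130, 0.3050, 0.4030, 0.5310, 0.6660, 0.8020, 1.0000
Σ (Xₖ−Xₖ₋₁)(Yₖ+Yₖ₋₁) = (1/10)(0.0080+0.0000) + (1/10)(0.0510+0.0080) + (1/10)(0.1220+0.0510) + (1/10)(0.2130+0.1220) + (1/10)(0.3050+0.2130) + (1/10)(0.4030+0.3050) + (1/10)(0.5310+0.4030) + (1/10)(0.6660+0.5310) + (1/10)(0.8020+0.6660) + (1/10)(1.0000+0.8020)
  = 0.0008 + 0.0059 + 0.0173 + 0.0335 + 0.0518 + 0.0708 + 0.0934 + 0.1197 + 0.1468 + 0.1802 = 0.7202
G = 1 − 0.7202 = 0.2798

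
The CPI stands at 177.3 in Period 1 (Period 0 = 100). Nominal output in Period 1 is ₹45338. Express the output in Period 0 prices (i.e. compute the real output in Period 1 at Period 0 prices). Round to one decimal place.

Real = Nominal ÷ (Index/100) = 45338 ÷ (177.3/100)
     = 45338 ÷ 1.773 = 25571.3480

25571.3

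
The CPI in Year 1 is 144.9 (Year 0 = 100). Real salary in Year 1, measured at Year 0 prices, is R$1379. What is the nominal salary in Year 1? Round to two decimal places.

1998.17

Nominal = Real × (Index/100) = 1379 × (144.9/100)
        = 1379 × 1.449 = 1998.1710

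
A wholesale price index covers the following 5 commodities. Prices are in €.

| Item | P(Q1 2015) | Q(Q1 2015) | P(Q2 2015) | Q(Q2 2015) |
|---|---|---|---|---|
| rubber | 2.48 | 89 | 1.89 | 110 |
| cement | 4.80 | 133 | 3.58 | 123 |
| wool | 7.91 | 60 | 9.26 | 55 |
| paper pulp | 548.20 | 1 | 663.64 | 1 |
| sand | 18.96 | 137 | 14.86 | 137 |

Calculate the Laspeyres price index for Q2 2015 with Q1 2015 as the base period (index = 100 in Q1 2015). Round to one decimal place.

87.1

Laspeyres price index uses base-period quantities as weights.
ΣP(Q2 2015)·Q(Q1 2015) = 1.89×89 + 3.58×133 + 9.26×60 + 663.64×1 + 14.86×137 = 168.21 + 476.14 + 555.6 + 663.64 + 2035.82 = 3899.41
ΣP(Q1 2015)·Q(Q1 2015) = 2.48×89 + 4.80×133 + 7.91×60 + 548.20×1 + 18.96×137 = 220.72 + 638.4 + 474.6 + 548.2 + 2597.52 = 4479.44
Index = 3899.41 / 4479.44 × 100 = 87.0513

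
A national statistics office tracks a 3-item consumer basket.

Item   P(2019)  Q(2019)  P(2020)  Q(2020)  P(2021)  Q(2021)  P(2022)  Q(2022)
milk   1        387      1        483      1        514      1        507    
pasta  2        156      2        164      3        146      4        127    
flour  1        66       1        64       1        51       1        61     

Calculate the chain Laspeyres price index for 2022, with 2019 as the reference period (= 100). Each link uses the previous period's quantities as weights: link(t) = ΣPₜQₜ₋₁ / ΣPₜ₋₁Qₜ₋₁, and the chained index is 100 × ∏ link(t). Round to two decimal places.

Link 2019→2020:
ΣP(2020)Q(2019) = 1×387 + 2×156 + 1×66 = 387 + 312 + 66 = 765
ΣP(2019)Q(2019) = 1×387 + 2×156 + 1×66 = 387 + 312 + 66 = 765
link = 765/765 = 1.000000
Link 2020→2021:
ΣP(2021)Q(2020) = 1×483 + 3×164 + 1×64 = 483 + 492 + 64 = 1039
ΣP(2020)Q(2020) = 1×483 + 2×164 + 1×64 = 483 + 328 + 64 = 875
link = 1039/875 = 1.187429
Link 2021→2022:
ΣP(2022)Q(2021) = 1×514 + 4×146 + 1×51 = 514 + 584 + 51 = 1149
ΣP(2021)Q(2021) = 1×514 + 3×146 + 1×51 = 514 + 438 + 51 = 1003
link = 1149/1003 = 1.145563
Chained index = 100 × 1.000000 × 1.187429 × 1.145563 = 136.0275

136.03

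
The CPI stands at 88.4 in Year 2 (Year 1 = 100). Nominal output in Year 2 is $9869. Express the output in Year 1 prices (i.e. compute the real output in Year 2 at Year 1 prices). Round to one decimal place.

11164.0

Real = Nominal ÷ (Index/100) = 9869 ÷ (88.4/100)
     = 9869 ÷ 0.884 = 11164.0271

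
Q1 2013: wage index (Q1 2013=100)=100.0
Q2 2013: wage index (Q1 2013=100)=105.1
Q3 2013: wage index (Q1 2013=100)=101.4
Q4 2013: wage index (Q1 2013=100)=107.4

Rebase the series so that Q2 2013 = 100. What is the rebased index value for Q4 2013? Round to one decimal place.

Rebased(Q4 2013) = 107.4 / 105.1 × 100 = 102.1884

102.2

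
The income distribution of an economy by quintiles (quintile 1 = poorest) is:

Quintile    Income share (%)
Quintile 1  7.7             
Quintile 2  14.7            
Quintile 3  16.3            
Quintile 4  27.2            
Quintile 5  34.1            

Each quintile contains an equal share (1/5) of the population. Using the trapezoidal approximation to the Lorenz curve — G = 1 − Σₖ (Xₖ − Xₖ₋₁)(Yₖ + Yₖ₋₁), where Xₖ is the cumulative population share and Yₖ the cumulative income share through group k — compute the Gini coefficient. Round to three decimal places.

Cumulative income shares Yₖ: 0.0770, 0.2240, 0.3870, 0.6590, 1.0000
Σ (Xₖ−Xₖ₋₁)(Yₖ+Yₖ₋₁) = (1/5)(0.0770+0.0000) + (1/5)(0.2240+0.0770) + (1/5)(0.3870+0.2240) + (1/5)(0.6590+0.3870) + (1/5)(1.0000+0.6590)
  = 0.0154 + 0.0602 + 0.1222 + 0.2092 + 0.3318 = 0.7388
G = 1 − 0.7388 = 0.2612

0.261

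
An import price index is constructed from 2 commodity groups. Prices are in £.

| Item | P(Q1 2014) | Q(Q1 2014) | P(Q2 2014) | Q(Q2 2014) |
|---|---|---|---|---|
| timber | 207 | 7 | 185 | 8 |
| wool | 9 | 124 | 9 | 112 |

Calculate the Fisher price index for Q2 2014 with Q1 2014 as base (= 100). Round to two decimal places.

Laspeyres component (base-period weights):
ΣP(Q2 2014)Q(Q1 2014) = 185×7 + 9×124 = 1295 + 1116 = 2411
ΣP(Q1 2014)Q(Q1 2014) = 207×7 + 9×124 = 1449 + 1116 = 2565
L = 2411 / 2565 × 100 = 93.9961
Paasche component (current-period weights):
ΣP(Q2 2014)Q(Q2 2014) = 185×8 + 9×112 = 1480 + 1008 = 2488
ΣP(Q1 2014)Q(Q2 2014) = 207×8 + 9×112 = 1656 + 1008 = 2664
P = 2488 / 2664 × 100 = 93.3934
Fisher = √(L × P) = √(93.9961 × 93.3934) = 93.6943

93.69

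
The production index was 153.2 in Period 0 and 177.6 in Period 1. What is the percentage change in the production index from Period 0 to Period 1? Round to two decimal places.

Change = (177.6 − 153.2) / 153.2 × 100
       = 24.4 / 153.2 × 100 = 15.9269%

15.93%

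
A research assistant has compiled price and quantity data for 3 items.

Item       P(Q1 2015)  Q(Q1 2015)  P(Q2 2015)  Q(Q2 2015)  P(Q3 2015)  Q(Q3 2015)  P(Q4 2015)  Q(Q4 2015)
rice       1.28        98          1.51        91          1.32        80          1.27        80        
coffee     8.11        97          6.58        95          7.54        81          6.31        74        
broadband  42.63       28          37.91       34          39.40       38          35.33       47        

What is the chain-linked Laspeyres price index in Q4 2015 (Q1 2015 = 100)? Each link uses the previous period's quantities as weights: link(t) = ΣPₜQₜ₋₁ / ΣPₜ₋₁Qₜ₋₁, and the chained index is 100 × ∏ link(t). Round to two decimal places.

82.21

Link Q1 2015→Q2 2015:
ΣP(Q2 2015)Q(Q1 2015) = 1.51×98 + 6.58×97 + 37.91×28 = 147.98 + 638.26 + 1061.48 = 1847.72
ΣP(Q1 2015)Q(Q1 2015) = 1.28×98 + 8.11×97 + 42.63×28 = 125.44 + 786.67 + 1193.64 = 2105.75
link = 1847.72/2105.75 = 0.877464
Link Q2 2015→Q3 2015:
ΣP(Q3 2015)Q(Q2 2015) = 1.32×91 + 7.54×95 + 39.40×34 = 120.12 + 716.3 + 1339.6 = 2176.02
ΣP(Q2 2015)Q(Q2 2015) = 1.51×91 + 6.58×95 + 37.91×34 = 137.41 + 625.1 + 1288.94 = 2051.45
link = 2176.02/2051.45 = 1.060723
Link Q3 2015→Q4 2015:
ΣP(Q4 2015)Q(Q3 2015) = 1.27×80 + 6.31×81 + 35.33×38 = 101.6 + 511.11 + 1342.54 = 1955.25
ΣP(Q3 2015)Q(Q3 2015) = 1.32×80 + 7.54×81 + 39.40×38 = 105.6 + 610.74 + 1497.2 = 2213.54
link = 1955.25/2213.54 = 0.883314
Chained index = 100 × 0.877464 × 1.060723 × 0.883314 = 82.2141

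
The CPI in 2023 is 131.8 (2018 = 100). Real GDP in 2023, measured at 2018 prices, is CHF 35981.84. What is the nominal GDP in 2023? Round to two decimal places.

47424.07

Nominal = Real × (Index/100) = 35981.84 × (131.8/100)
        = 35981.84 × 1.318 = 47424.0651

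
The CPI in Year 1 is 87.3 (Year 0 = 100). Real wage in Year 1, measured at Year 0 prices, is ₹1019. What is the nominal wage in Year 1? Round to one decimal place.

Nominal = Real × (Index/100) = 1019 × (87.3/100)
        = 1019 × 0.873 = 889.5870

889.6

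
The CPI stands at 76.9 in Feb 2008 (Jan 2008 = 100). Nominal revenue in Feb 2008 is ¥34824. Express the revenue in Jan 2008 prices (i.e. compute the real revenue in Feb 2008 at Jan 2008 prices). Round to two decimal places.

45284.79

Real = Nominal ÷ (Index/100) = 34824 ÷ (76.9/100)
     = 34824 ÷ 0.769 = 45284.7854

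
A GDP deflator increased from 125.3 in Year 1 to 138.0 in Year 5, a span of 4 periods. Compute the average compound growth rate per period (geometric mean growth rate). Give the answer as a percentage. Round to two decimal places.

Growth factor = (138.0/125.3)^(1/4) = (1.101357)^(1/4) = 1.024429
Growth rate = 1.024429 − 1 = 0.024429 = 2.4429%

2.44%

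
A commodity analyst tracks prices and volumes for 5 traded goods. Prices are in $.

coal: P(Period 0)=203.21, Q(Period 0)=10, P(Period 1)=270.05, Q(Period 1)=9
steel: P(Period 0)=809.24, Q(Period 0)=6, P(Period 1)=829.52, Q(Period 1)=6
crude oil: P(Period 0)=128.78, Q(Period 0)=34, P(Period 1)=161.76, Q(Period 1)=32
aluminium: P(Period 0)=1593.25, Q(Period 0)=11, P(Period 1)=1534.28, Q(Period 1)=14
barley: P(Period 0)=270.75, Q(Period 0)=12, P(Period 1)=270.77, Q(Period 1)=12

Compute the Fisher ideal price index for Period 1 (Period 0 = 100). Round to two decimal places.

Laspeyres component (base-period weights):
ΣP(Period 1)Q(Period 0) = 270.05×10 + 829.52×6 + 161.76×34 + 1534.28×11 + 270.77×12 = 2700.5 + 4977.12 + 5499.84 + 16877.08 + 3249.24 = 33303.78
ΣP(Period 0)Q(Period 0) = 203.21×10 + 809.24×6 + 128.78×34 + 1593.25×11 + 270.75×12 = 2032.1 + 4855.44 + 4378.52 + 17525.75 + 3249 = 32040.81
L = 33303.78 / 32040.81 × 100 = 103.9418
Paasche component (current-period weights):
ΣP(Period 1)Q(Period 1) = 270.05×9 + 829.52×6 + 161.76×32 + 1534.28×14 + 270.77×12 = 2430.45 + 4977.12 + 5176.32 + 21479.92 + 3249.24 = 37313.05
ΣP(Period 0)Q(Period 1) = 203.21×9 + 809.24×6 + 128.78×32 + 1593.25×14 + 270.75×12 = 1828.89 + 4855.44 + 4120.96 + 22305.5 + 3249 = 36359.79
P = 37313.05 / 36359.79 × 100 = 102.6217
Fisher = √(L × P) = √(103.9418 × 102.6217) = 103.2796

103.28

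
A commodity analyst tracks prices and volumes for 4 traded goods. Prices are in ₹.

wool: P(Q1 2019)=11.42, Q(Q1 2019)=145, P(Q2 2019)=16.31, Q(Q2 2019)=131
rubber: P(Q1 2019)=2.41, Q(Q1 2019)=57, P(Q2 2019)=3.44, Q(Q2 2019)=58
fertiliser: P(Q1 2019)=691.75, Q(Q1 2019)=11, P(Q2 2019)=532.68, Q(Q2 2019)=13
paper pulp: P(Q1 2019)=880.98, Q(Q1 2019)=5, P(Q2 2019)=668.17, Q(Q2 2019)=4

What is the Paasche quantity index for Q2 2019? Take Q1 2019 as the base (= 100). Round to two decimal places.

Paasche quantity index uses current-period prices as weights.
ΣP(Q2 2019)·Q(Q2 2019) = 16.31×131 + 3.44×58 + 532.68×13 + 668.17×4 = 2136.61 + 199.52 + 6924.84 + 2672.68 = 11933.65
ΣP(Q2 2019)·Q(Q1 2019) = 16.31×145 + 3.44×57 + 532.68×11 + 668.17×5 = 2364.95 + 196.08 + 5859.48 + 3340.85 = 11761.36
Index = 11933.65 / 11761.36 × 100 = 101.4649

101.46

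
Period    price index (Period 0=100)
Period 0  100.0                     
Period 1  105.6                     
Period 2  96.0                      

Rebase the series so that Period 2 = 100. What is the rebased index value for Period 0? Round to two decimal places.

104.17

Rebased(Period 0) = 100.0 / 96.0 × 100 = 104.1667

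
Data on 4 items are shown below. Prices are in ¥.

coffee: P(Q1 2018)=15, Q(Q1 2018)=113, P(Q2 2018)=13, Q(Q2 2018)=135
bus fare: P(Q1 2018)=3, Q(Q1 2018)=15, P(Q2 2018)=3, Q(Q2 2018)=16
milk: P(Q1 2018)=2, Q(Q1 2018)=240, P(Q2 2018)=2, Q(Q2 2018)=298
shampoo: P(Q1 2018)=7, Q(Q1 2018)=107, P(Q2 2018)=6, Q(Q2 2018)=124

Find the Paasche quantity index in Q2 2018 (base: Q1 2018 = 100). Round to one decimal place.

Paasche quantity index uses current-period prices as weights.
ΣP(Q2 2018)·Q(Q2 2018) = 13×135 + 3×16 + 2×298 + 6×124 = 1755 + 48 + 596 + 744 = 3143
ΣP(Q2 2018)·Q(Q1 2018) = 13×113 + 3×15 + 2×240 + 6×107 = 1469 + 45 + 480 + 642 = 2636
Index = 3143 / 2636 × 100 = 119.2337

119.2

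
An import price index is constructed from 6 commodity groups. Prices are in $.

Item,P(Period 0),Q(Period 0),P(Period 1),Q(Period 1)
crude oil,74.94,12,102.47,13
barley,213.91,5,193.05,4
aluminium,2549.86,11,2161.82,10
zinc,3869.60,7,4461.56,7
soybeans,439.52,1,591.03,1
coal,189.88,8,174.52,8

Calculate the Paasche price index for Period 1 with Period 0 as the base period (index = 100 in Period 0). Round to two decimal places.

101.00

Paasche price index uses current-period quantities as weights.
ΣP(Period 1)·Q(Period 1) = 102.47×13 + 193.05×4 + 2161.82×10 + 4461.56×7 + 591.03×1 + 174.52×8 = 1332.11 + 772.2 + 21618.2 + 31230.92 + 591.03 + 1396.16 = 56940.62
ΣP(Period 0)·Q(Period 1) = 74.94×13 + 213.91×4 + 2549.86×10 + 3869.60×7 + 439.52×1 + 189.88×8 = 974.22 + 855.64 + 25498.6 + 27087.2 + 439.52 + 1519.04 = 56374.22
Index = 56940.62 / 56374.22 × 100 = 101.0047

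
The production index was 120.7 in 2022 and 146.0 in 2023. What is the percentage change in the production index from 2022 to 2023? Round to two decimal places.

Change = (146.0 − 120.7) / 120.7 × 100
       = 25.3 / 120.7 × 100 = 20.9611%

20.96%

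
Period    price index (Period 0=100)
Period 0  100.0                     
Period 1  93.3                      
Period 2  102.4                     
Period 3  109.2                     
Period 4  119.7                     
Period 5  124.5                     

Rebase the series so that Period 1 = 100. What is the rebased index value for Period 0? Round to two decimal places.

107.18

Rebased(Period 0) = 100.0 / 93.3 × 100 = 107.1811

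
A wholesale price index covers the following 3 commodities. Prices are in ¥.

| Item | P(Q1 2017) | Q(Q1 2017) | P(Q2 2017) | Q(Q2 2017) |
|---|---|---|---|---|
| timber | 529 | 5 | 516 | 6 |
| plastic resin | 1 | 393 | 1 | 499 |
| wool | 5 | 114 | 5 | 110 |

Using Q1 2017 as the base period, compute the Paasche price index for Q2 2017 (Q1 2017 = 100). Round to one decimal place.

98.2

Paasche price index uses current-period quantities as weights.
ΣP(Q2 2017)·Q(Q2 2017) = 516×6 + 1×499 + 5×110 = 3096 + 499 + 550 = 4145
ΣP(Q1 2017)·Q(Q2 2017) = 529×6 + 1×499 + 5×110 = 3174 + 499 + 550 = 4223
Index = 4145 / 4223 × 100 = 98.1530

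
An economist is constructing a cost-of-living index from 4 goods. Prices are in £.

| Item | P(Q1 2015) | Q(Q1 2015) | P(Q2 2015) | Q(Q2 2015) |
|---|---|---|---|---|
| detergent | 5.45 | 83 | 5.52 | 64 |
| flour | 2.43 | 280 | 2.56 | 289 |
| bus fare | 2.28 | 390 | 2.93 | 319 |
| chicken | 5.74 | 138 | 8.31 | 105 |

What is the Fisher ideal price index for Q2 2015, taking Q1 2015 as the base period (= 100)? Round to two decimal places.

122.46

Laspeyres component (base-period weights):
ΣP(Q2 2015)Q(Q1 2015) = 5.52×83 + 2.56×280 + 2.93×390 + 8.31×138 = 458.16 + 716.8 + 1142.7 + 1146.78 = 3464.44
ΣP(Q1 2015)Q(Q1 2015) = 5.45×83 + 2.43×280 + 2.28×390 + 5.74×138 = 452.35 + 680.4 + 889.2 + 792.12 = 2814.07
L = 3464.44 / 2814.07 × 100 = 123.1114
Paasche component (current-period weights):
ΣP(Q2 2015)Q(Q2 2015) = 5.52×64 + 2.56×289 + 2.93×319 + 8.31×105 = 353.28 + 739.84 + 934.67 + 872.55 = 2900.34
ΣP(Q1 2015)Q(Q2 2015) = 5.45×64 + 2.43×289 + 2.28×319 + 5.74×105 = 348.8 + 702.27 + 727.32 + 602.7 = 2381.09
P = 2900.34 / 2381.09 × 100 = 121.8072
Fisher = √(L × P) = √(123.1114 × 121.8072) = 122.4576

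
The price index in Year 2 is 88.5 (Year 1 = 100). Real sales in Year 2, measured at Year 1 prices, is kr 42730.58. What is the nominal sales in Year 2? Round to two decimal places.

Nominal = Real × (Index/100) = 42730.58 × (88.5/100)
        = 42730.58 × 0.885 = 37816.5633

37816.56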